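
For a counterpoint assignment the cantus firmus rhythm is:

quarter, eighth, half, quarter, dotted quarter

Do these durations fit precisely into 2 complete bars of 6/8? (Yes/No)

Yes

One bar of 6/8 = 6 eighth notes, so 2 bars = 12.
In eighth notes: quarter = 2; eighth = 1; half = 4; quarter = 2; dotted quarter = 3.
Altogether 2 + 1 + 4 + 2 + 3 = 12.
12 equals 12, so the answer is Yes.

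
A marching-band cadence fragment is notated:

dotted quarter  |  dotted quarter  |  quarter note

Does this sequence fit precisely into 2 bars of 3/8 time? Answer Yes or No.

No

One bar of 3/8 = 3 eighth notes, so 2 bars = 6.
Working in eighth notes: dotted quarter = 3; dotted quarter = 3; quarter note = 2.
Adding: 3 + 3 + 2 = 8.
8 exceeds 6, so the answer is No.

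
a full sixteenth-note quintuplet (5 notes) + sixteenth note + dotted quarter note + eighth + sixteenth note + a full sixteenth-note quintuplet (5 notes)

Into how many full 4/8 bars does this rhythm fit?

One bar of 4/8 = 8 sixteenth notes.
Convert each value to sixteenth notes: a full sixteenth-note quintuplet (5 notes) (five quintuplet sixteenths span one quarter) = 4; sixteenth note = 1; dotted quarter note = 6; eighth = 2; sixteenth note = 1; a full sixteenth-note quintuplet (5 notes) (five quintuplet sixteenths span one quarter) = 4.
Altogether 4 + 1 + 6 + 2 + 1 + 4 = 18.
18 ÷ 8 = 2 complete bars with 2 left over.

2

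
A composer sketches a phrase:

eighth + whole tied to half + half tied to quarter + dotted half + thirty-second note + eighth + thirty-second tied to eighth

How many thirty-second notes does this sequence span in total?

Convert each value to thirty-second notes: eighth = 4; whole tied to half (whole + half) = 48; half tied to quarter (half + quarter) = 24; dotted half = 24; thirty-second note = 1; eighth = 4; thirty-second tied to eighth (thirty-second + eighth) = 5.
Total: 4 + 48 + 24 + 24 + 1 + 4 + 5 = 110 thirty-second notes.

110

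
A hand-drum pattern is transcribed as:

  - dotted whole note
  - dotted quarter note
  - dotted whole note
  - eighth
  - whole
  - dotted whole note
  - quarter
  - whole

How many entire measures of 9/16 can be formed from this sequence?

12

One bar of 9/16 = 9 sixteenth notes.
Express everything in sixteenth notes: dotted whole note = 24; dotted quarter note = 6; dotted whole note = 24; eighth = 2; whole = 16; dotted whole note = 24; quarter = 4; whole = 16.
Adding: 24 + 6 + 24 + 2 + 16 + 24 + 4 + 16 = 116.
116 ÷ 9 = 12 complete bars with 8 left over.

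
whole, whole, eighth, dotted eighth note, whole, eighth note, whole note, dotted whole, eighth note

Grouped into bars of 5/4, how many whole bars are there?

One bar of 5/4 = 20 sixteenth notes.
Express everything in sixteenth notes: whole = 16; whole = 16; eighth = 2; dotted eighth note = 3; whole = 16; eighth note = 2; whole note = 16; dotted whole = 24; eighth note = 2.
Altogether 16 + 16 + 2 + 3 + 16 + 2 + 16 + 24 + 2 = 97.
97 ÷ 20 = 4 complete bars with 17 left over.

4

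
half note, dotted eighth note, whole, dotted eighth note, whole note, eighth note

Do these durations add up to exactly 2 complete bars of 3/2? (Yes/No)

Yes

One bar of 3/2 = 24 sixteenth notes, so 2 bars = 48.
Express everything in sixteenth notes: half note = 8; dotted eighth note = 3; whole = 16; dotted eighth note = 3; whole note = 16; eighth note = 2.
Total: 8 + 3 + 16 + 3 + 16 + 2 = 48.
48 equals 48, so the answer is Yes.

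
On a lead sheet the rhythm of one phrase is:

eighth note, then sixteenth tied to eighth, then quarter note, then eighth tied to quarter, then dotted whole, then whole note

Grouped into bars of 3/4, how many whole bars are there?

One bar of 3/4 = 12 sixteenth notes.
In sixteenth notes: eighth note = 2; sixteenth tied to eighth (sixteenth + eighth) = 3; quarter note = 4; eighth tied to quarter (eighth + quarter) = 6; dotted whole = 24; whole note = 16.
Sum: 2 + 3 + 4 + 6 + 24 + 16 = 55.
55 ÷ 12 = 4 complete bars with 7 left over.

4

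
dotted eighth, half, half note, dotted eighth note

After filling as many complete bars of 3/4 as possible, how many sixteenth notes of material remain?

One bar of 3/4 = 12 sixteenth notes.
Working in sixteenth notes: dotted eighth = 3; half = 8; half note = 8; dotted eighth note = 3.
Adding: 3 + 8 + 8 + 3 = 22.
22 ÷ 12 = 1 complete bar with 10 sixteenth notes remaining.

10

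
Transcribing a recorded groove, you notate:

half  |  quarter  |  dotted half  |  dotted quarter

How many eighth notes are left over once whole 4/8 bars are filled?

One bar of 4/8 = 4 eighth notes.
Each duration in eighth notes: half = 4; quarter = 2; dotted half = 6; dotted quarter = 3.
Total: 4 + 2 + 6 + 3 = 15.
15 ÷ 4 = 3 complete bars with 3 eighth notes remaining.

3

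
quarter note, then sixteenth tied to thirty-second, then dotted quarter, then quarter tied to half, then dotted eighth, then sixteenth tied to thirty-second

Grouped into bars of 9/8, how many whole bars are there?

1

One bar of 9/8 = 36 thirty-second notes.
In thirty-second notes: quarter note = 8; sixteenth tied to thirty-second (sixteenth + thirty-second) = 3; dotted quarter = 12; quarter tied to half (quarter + half) = 24; dotted eighth = 6; sixteenth tied to thirty-second (sixteenth + thirty-second) = 3.
Total: 8 + 3 + 12 + 24 + 6 + 3 = 56.
56 ÷ 36 = 1 complete bar with 20 left over.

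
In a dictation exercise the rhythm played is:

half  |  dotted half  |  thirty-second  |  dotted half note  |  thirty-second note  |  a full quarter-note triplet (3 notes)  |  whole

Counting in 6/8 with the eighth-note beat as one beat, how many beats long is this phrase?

One eighth-note beat = 4 thirty-second notes.
Each duration in thirty-second notes: half = 16; dotted half = 24; thirty-second = 1; dotted half note = 24; thirty-second note = 1; a full quarter-note triplet (3 notes) (three triplet quarters span one half) = 16; whole = 32.
Sum: 16 + 24 + 1 + 24 + 1 + 16 + 32 = 114.
114 ÷ 4 = 28.5 beats.

28.5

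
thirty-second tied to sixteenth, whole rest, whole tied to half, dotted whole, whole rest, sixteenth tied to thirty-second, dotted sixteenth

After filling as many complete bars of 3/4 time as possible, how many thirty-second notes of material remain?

One bar of 3/4 = 24 thirty-second notes.
Convert each value to thirty-second notes: thirty-second tied to sixteenth (thirty-second + sixteenth) = 3; whole rest = 32; whole tied to half (whole + half) = 48; dotted whole = 48; whole rest = 32; sixteenth tied to thirty-second (sixteenth + thirty-second) = 3; dotted sixteenth = 3.
Altogether 3 + 32 + 48 + 48 + 32 + 3 + 3 = 169.
169 ÷ 24 = 7 complete bars with 1 thirty-second note remaining.

1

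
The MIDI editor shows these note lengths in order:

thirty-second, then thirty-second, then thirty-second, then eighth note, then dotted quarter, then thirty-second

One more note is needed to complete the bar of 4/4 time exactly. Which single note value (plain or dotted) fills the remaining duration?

The bar of 4/4 = 32 thirty-second notes.
Each duration in thirty-second notes: thirty-second = 1; thirty-second = 1; thirty-second = 1; eighth note = 4; dotted quarter = 12; thirty-second = 1.
Sum: 1 + 1 + 1 + 4 + 12 + 1 = 20.
Remaining: 32 − 20 = 12 thirty-second notes, which is a dotted quarter note.

dotted quarter note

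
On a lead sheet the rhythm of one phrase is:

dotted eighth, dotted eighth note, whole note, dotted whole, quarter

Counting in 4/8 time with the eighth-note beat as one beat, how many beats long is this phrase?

25

One eighth-note beat = 2 sixteenth notes.
Working in sixteenth notes: dotted eighth = 3; dotted eighth note = 3; whole note = 16; dotted whole = 24; quarter = 4.
Altogether 3 + 3 + 16 + 24 + 4 = 50.
50 ÷ 2 = 25 beats.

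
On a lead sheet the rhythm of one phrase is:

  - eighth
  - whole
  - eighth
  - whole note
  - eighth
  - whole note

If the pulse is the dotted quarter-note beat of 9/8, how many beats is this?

One dotted quarter-note beat = 3 eighth notes.
In eighth notes: eighth = 1; whole = 8; eighth = 1; whole note = 8; eighth = 1; whole note = 8.
Sum: 1 + 8 + 1 + 8 + 1 + 8 = 27.
27 ÷ 3 = 9 beats.

9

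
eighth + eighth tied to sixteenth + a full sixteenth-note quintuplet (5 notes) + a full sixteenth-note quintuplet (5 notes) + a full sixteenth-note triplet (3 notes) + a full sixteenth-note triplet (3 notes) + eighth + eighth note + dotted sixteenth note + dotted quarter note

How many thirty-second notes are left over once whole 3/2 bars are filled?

One bar of 3/2 = 48 thirty-second notes.
Express everything in thirty-second notes: eighth = 4; eighth tied to sixteenth (eighth + sixteenth) = 6; a full sixteenth-note quintuplet (5 notes) (five quintuplet sixteenths span one quarter) = 8; a full sixteenth-note quintuplet (5 notes) (five quintuplet sixteenths span one quarter) = 8; a full sixteenth-note triplet (3 notes) (three triplet sixteenths span one eighth) = 4; a full sixteenth-note triplet (3 notes) (three triplet sixteenths span one eighth) = 4; eighth = 4; eighth note = 4; dotted sixteenth note = 3; dotted quarter note = 12.
Altogether 4 + 6 + 8 + 8 + 4 + 4 + 4 + 4 + 3 + 12 = 57.
57 ÷ 48 = 1 complete bar with 9 thirty-second notes remaining.

9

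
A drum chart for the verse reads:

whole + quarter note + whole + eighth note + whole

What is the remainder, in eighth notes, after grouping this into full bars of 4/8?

One bar of 4/8 = 4 eighth notes.
Each duration in eighth notes: whole = 8; quarter note = 2; whole = 8; eighth note = 1; whole = 8.
Adding: 8 + 2 + 8 + 1 + 8 = 27.
27 ÷ 4 = 6 complete bars with 3 eighth notes remaining.

3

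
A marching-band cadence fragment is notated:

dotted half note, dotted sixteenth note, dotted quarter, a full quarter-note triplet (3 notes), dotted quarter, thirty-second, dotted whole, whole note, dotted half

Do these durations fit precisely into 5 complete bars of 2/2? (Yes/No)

No

One bar of 2/2 = 32 thirty-second notes, so 5 bars = 160.
Convert each value to thirty-second notes: dotted half note = 24; dotted sixteenth note = 3; dotted quarter = 12; a full quarter-note triplet (3 notes) (three triplet quarters span one half) = 16; dotted quarter = 12; thirty-second = 1; dotted whole = 48; whole note = 32; dotted half = 24.
Sum: 24 + 3 + 12 + 16 + 12 + 1 + 48 + 32 + 24 = 172.
172 exceeds 160, so the answer is No.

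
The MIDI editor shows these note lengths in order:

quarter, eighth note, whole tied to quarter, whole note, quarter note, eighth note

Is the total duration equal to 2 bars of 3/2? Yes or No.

Yes

One bar of 3/2 = 12 eighth notes, so 2 bars = 24.
Each duration in eighth notes: quarter = 2; eighth note = 1; whole tied to quarter (whole + quarter) = 10; whole note = 8; quarter note = 2; eighth note = 1.
Sum: 2 + 1 + 10 + 8 + 2 + 1 = 24.
24 equals 24, so the answer is Yes.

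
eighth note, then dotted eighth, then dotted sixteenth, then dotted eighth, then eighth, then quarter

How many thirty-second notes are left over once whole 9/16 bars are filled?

13

One bar of 9/16 = 18 thirty-second notes.
Working in thirty-second notes: eighth note = 4; dotted eighth = 6; dotted sixteenth = 3; dotted eighth = 6; eighth = 4; quarter = 8.
Altogether 4 + 6 + 3 + 6 + 4 + 8 = 31.
31 ÷ 18 = 1 complete bar with 13 thirty-second notes remaining.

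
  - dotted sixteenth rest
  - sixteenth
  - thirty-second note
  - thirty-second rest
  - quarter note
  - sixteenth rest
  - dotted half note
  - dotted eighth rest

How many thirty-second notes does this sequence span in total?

Working in thirty-second notes: dotted sixteenth rest = 3; sixteenth = 2; thirty-second note = 1; thirty-second rest = 1; quarter note = 8; sixteenth rest = 2; dotted half note = 24; dotted eighth rest = 6.
Total: 3 + 2 + 1 + 1 + 8 + 2 + 24 + 6 = 47 thirty-second notes.

47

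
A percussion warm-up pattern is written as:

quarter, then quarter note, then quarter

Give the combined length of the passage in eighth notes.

In eighth notes: quarter = 2; quarter note = 2; quarter = 2.
Sum: 2 + 2 + 2 = 6 eighth notes.

6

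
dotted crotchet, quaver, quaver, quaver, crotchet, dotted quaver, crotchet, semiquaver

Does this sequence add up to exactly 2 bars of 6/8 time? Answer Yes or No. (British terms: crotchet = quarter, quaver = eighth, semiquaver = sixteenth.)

One bar of 6/8 = 12 sixteenth notes, so 2 bars = 24.
Express everything in sixteenth notes: dotted crotchet = 6; quaver = 2; quaver = 2; quaver = 2; crotchet = 4; dotted quaver = 3; crotchet = 4; semiquaver = 1.
Altogether 6 + 2 + 2 + 2 + 4 + 3 + 4 + 1 = 24.
24 equals 24, so the answer is Yes.

Yes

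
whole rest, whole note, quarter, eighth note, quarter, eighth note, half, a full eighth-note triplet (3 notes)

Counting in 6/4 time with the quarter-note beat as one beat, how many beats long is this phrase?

14

One quarter-note beat = 2 eighth notes.
Each duration in eighth notes: whole rest = 8; whole note = 8; quarter = 2; eighth note = 1; quarter = 2; eighth note = 1; half = 4; a full eighth-note triplet (3 notes) (three triplet eighths span one quarter) = 2.
Sum: 8 + 8 + 2 + 1 + 2 + 1 + 4 + 2 = 28.
28 ÷ 2 = 14 beats.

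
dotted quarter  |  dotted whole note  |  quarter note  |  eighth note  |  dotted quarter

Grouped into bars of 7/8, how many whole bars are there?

3

One bar of 7/8 = 7 eighth notes.
Each duration in eighth notes: dotted quarter = 3; dotted whole note = 12; quarter note = 2; eighth note = 1; dotted quarter = 3.
Altogether 3 + 12 + 2 + 1 + 3 = 21.
21 ÷ 7 = 3 complete bars with 0 left over.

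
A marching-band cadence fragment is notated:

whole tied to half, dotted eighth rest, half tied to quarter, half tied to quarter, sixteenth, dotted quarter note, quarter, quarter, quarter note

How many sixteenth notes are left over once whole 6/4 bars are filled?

One bar of 6/4 = 24 sixteenth notes.
Convert each value to sixteenth notes: whole tied to half (whole + half) = 24; dotted eighth rest = 3; half tied to quarter (half + quarter) = 12; half tied to quarter (half + quarter) = 12; sixteenth = 1; dotted quarter note = 6; quarter = 4; quarter = 4; quarter note = 4.
Sum: 24 + 3 + 12 + 12 + 1 + 6 + 4 + 4 + 4 = 70.
70 ÷ 24 = 2 complete bars with 22 sixteenth notes remaining.

22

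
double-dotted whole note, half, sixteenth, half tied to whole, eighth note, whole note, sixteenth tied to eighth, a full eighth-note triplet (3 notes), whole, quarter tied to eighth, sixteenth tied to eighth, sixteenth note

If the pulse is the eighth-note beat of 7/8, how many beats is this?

One eighth-note beat = 2 sixteenth notes.
Working in sixteenth notes: double-dotted whole note = 28; half = 8; sixteenth = 1; half tied to whole (half + whole) = 24; eighth note = 2; whole note = 16; sixteenth tied to eighth (sixteenth + eighth) = 3; a full eighth-note triplet (3 notes) (three triplet eighths span one quarter) = 4; whole = 16; quarter tied to eighth (quarter + eighth) = 6; sixteenth tied to eighth (sixteenth + eighth) = 3; sixteenth note = 1.
Sum: 28 + 8 + 1 + 24 + 2 + 16 + 3 + 4 + 16 + 6 + 3 + 1 = 112.
112 ÷ 2 = 56 beats.

56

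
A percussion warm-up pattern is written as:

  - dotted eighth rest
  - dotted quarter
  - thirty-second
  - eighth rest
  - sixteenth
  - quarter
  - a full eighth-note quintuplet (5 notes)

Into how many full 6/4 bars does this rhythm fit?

One bar of 6/4 = 48 thirty-second notes.
Each duration in thirty-second notes: dotted eighth rest = 6; dotted quarter = 12; thirty-second = 1; eighth rest = 4; sixteenth = 2; quarter = 8; a full eighth-note quintuplet (5 notes) (five quintuplet eighths span one half) = 16.
Sum: 6 + 12 + 1 + 4 + 2 + 8 + 16 = 49.
49 ÷ 48 = 1 complete bar with 1 left over.

1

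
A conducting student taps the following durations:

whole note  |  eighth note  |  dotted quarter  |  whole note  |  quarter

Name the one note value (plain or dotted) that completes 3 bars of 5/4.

3 bars of 5/4 = 30 eighth notes.
In eighth notes: whole note = 8; eighth note = 1; dotted quarter = 3; whole note = 8; quarter = 2.
Adding: 8 + 1 + 3 + 8 + 2 = 22.
Remaining: 30 − 22 = 8 eighth notes, which is a whole note.

whole note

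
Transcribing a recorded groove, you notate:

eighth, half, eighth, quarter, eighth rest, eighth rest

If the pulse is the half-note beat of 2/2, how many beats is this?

One half-note beat = 4 eighth notes.
Express everything in eighth notes: eighth = 1; half = 4; eighth = 1; quarter = 2; eighth rest = 1; eighth rest = 1.
Sum: 1 + 4 + 1 + 2 + 1 + 1 = 10.
10 ÷ 4 = 2.5 beats.

2.5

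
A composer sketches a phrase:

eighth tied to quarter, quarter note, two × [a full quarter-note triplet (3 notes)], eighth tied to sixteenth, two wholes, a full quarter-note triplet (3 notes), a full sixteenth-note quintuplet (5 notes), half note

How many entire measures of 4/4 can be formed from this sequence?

5

One bar of 4/4 = 16 sixteenth notes.
Working in sixteenth notes: eighth tied to quarter (eighth + quarter) = 6; quarter note = 4; a full quarter-note triplet (3 notes) (three triplet quarters span one half) = 8; a full quarter-note triplet (3 notes) (three triplet quarters span one half) = 8; eighth tied to sixteenth (eighth + sixteenth) = 3; whole = 16; whole = 16; a full quarter-note triplet (3 notes) (three triplet quarters span one half) = 8; a full sixteenth-note quintuplet (5 notes) (five quintuplet sixteenths span one quarter) = 4; half note = 8.
Total: 6 + 4 + 8 + 8 + 3 + 16 + 16 + 8 + 4 + 8 = 81.
81 ÷ 16 = 5 complete bars with 1 left over.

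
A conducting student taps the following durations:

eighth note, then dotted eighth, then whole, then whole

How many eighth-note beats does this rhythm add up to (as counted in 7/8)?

18.5

One eighth-note beat = 2 sixteenth notes.
In sixteenth notes: eighth note = 2; dotted eighth = 3; whole = 16; whole = 16.
Altogether 2 + 3 + 16 + 16 = 37.
37 ÷ 2 = 18.5 beats.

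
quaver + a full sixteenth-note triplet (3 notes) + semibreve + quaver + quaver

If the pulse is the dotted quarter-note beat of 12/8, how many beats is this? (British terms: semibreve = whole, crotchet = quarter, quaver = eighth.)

4

One dotted quarter-note beat = 3 eighth notes.
In eighth notes: quaver = 1; a full sixteenth-note triplet (3 notes) (three triplet sixteenths span one eighth) = 1; semibreve = 8; quaver = 1; quaver = 1.
Altogether 1 + 1 + 8 + 1 + 1 = 12.
12 ÷ 3 = 4 beats.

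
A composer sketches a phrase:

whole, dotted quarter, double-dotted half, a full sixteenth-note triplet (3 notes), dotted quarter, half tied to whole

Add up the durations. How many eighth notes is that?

34

Convert each value to eighth notes: whole = 8; dotted quarter = 3; double-dotted half = 7; a full sixteenth-note triplet (3 notes) (three triplet sixteenths span one eighth) = 1; dotted quarter = 3; half tied to whole (half + whole) = 12.
Adding: 8 + 3 + 7 + 1 + 3 + 12 = 34 eighth notes.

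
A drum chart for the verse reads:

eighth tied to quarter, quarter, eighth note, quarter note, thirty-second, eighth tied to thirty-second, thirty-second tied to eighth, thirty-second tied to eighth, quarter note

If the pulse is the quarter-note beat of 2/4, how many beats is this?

One quarter-note beat = 8 thirty-second notes.
Working in thirty-second notes: eighth tied to quarter (eighth + quarter) = 12; quarter = 8; eighth note = 4; quarter note = 8; thirty-second = 1; eighth tied to thirty-second (eighth + thirty-second) = 5; thirty-second tied to eighth (thirty-second + eighth) = 5; thirty-second tied to eighth (thirty-second + eighth) = 5; quarter note = 8.
Adding: 12 + 8 + 4 + 8 + 1 + 5 + 5 + 5 + 8 = 56.
56 ÷ 8 = 7 beats.

7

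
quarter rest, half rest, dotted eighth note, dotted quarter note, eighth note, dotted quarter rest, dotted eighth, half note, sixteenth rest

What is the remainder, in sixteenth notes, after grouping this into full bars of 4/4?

One bar of 4/4 = 16 sixteenth notes.
Convert each value to sixteenth notes: quarter rest = 4; half rest = 8; dotted eighth note = 3; dotted quarter note = 6; eighth note = 2; dotted quarter rest = 6; dotted eighth = 3; half note = 8; sixteenth rest = 1.
Total: 4 + 8 + 3 + 6 + 2 + 6 + 3 + 8 + 1 = 41.
41 ÷ 16 = 2 complete bars with 9 sixteenth notes remaining.

9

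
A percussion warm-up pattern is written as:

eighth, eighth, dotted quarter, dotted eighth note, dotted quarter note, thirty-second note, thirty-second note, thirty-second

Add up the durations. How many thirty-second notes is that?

Express everything in thirty-second notes: eighth = 4; eighth = 4; dotted quarter = 12; dotted eighth note = 6; dotted quarter note = 12; thirty-second note = 1; thirty-second note = 1; thirty-second = 1.
Altogether 4 + 4 + 12 + 6 + 12 + 1 + 1 + 1 = 41 thirty-second notes.

41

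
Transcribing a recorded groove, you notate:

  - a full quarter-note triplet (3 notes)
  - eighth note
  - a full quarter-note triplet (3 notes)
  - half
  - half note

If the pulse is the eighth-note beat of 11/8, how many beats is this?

One eighth-note beat = 2 sixteenth notes.
Working in sixteenth notes: a full quarter-note triplet (3 notes) (three triplet quarters span one half) = 8; eighth note = 2; a full quarter-note triplet (3 notes) (three triplet quarters span one half) = 8; half = 8; half note = 8.
Sum: 8 + 2 + 8 + 8 + 8 = 34.
34 ÷ 2 = 17 beats.

17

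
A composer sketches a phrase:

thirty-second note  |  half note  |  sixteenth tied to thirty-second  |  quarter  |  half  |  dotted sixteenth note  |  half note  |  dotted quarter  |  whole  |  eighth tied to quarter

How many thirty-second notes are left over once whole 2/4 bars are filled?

7

One bar of 2/4 = 16 thirty-second notes.
In thirty-second notes: thirty-second note = 1; half note = 16; sixteenth tied to thirty-second (sixteenth + thirty-second) = 3; quarter = 8; half = 16; dotted sixteenth note = 3; half note = 16; dotted quarter = 12; whole = 32; eighth tied to quarter (eighth + quarter) = 12.
Total: 1 + 16 + 3 + 8 + 16 + 3 + 16 + 12 + 32 + 12 = 119.
119 ÷ 16 = 7 complete bars with 7 thirty-second notes remaining.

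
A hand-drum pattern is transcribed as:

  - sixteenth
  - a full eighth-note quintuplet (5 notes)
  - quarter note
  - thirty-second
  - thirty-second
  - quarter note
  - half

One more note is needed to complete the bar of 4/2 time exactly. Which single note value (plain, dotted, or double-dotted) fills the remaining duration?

The bar of 4/2 = 64 thirty-second notes.
Each duration in thirty-second notes: sixteenth = 2; a full eighth-note quintuplet (5 notes) (five quintuplet eighths span one half) = 16; quarter note = 8; thirty-second = 1; thirty-second = 1; quarter note = 8; half = 16.
Adding: 2 + 16 + 8 + 1 + 1 + 8 + 16 = 52.
Remaining: 64 − 52 = 12 thirty-second notes, which is a dotted quarter note.

dotted quarter note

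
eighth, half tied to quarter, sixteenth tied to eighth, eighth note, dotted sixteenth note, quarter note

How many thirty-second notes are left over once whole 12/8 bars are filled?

1

One bar of 12/8 = 48 thirty-second notes.
Express everything in thirty-second notes: eighth = 4; half tied to quarter (half + quarter) = 24; sixteenth tied to eighth (sixteenth + eighth) = 6; eighth note = 4; dotted sixteenth note = 3; quarter note = 8.
Sum: 4 + 24 + 6 + 4 + 3 + 8 = 49.
49 ÷ 48 = 1 complete bar with 1 thirty-second note remaining.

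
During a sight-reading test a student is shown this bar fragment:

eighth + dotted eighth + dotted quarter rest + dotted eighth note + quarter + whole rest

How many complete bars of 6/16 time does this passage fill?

5

One bar of 6/16 = 6 sixteenth notes.
Each duration in sixteenth notes: eighth = 2; dotted eighth = 3; dotted quarter rest = 6; dotted eighth note = 3; quarter = 4; whole rest = 16.
Adding: 2 + 3 + 6 + 3 + 4 + 16 = 34.
34 ÷ 6 = 5 complete bars with 4 left over.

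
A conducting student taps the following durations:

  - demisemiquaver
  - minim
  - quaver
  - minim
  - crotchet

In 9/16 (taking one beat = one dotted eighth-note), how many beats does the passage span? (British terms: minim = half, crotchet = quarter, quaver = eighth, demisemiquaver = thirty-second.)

One dotted eighth-note beat = 6 thirty-second notes.
In thirty-second notes: demisemiquaver = 1; minim = 16; quaver = 4; minim = 16; crotchet = 8.
Sum: 1 + 16 + 4 + 16 + 8 = 45.
45 ÷ 6 = 7.5 beats.

7.5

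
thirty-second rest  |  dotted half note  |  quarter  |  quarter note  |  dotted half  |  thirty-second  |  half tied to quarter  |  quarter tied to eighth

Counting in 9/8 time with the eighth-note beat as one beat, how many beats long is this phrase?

25.5

One eighth-note beat = 4 thirty-second notes.
Convert each value to thirty-second notes: thirty-second rest = 1; dotted half note = 24; quarter = 8; quarter note = 8; dotted half = 24; thirty-second = 1; half tied to quarter (half + quarter) = 24; quarter tied to eighth (quarter + eighth) = 12.
Sum: 1 + 24 + 8 + 8 + 24 + 1 + 24 + 12 = 102.
102 ÷ 4 = 25.5 beats.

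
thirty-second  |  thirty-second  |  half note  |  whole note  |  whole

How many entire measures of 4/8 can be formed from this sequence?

One bar of 4/8 = 16 thirty-second notes.
Each duration in thirty-second notes: thirty-second = 1; thirty-second = 1; half note = 16; whole note = 32; whole = 32.
Adding: 1 + 1 + 16 + 32 + 32 = 82.
82 ÷ 16 = 5 complete bars with 2 left over.

5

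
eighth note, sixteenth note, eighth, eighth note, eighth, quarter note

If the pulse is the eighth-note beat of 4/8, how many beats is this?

One eighth-note beat = 2 sixteenth notes.
Each duration in sixteenth notes: eighth note = 2; sixteenth note = 1; eighth = 2; eighth note = 2; eighth = 2; quarter note = 4.
Adding: 2 + 1 + 2 + 2 + 2 + 4 = 13.
13 ÷ 2 = 6.5 beats.

6.5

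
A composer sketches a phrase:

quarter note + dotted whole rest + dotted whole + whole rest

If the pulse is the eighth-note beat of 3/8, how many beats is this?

One eighth-note beat = 2 sixteenth notes.
Each duration in sixteenth notes: quarter note = 4; dotted whole rest = 24; dotted whole = 24; whole rest = 16.
Sum: 4 + 24 + 24 + 16 = 68.
68 ÷ 2 = 34 beats.

34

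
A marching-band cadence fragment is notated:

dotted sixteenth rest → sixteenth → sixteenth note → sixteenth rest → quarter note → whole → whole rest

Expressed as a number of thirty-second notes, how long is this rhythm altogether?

81

Express everything in thirty-second notes: dotted sixteenth rest = 3; sixteenth = 2; sixteenth note = 2; sixteenth rest = 2; quarter note = 8; whole = 32; whole rest = 32.
Altogether 3 + 2 + 2 + 2 + 8 + 32 + 32 = 81 thirty-second notes.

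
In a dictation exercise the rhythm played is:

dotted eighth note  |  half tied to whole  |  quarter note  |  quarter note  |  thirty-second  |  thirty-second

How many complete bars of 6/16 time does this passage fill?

6

One bar of 6/16 = 12 thirty-second notes.
Each duration in thirty-second notes: dotted eighth note = 6; half tied to whole (half + whole) = 48; quarter note = 8; quarter note = 8; thirty-second = 1; thirty-second = 1.
Adding: 6 + 48 + 8 + 8 + 1 + 1 = 72.
72 ÷ 12 = 6 complete bars with 0 left over.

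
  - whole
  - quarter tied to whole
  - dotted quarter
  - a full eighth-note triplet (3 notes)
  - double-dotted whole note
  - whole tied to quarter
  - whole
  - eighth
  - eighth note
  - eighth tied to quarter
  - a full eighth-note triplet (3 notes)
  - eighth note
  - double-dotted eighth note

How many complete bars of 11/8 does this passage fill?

5

One bar of 11/8 = 44 thirty-second notes.
Working in thirty-second notes: whole = 32; quarter tied to whole (quarter + whole) = 40; dotted quarter = 12; a full eighth-note triplet (3 notes) (three triplet eighths span one quarter) = 8; double-dotted whole note = 56; whole tied to quarter (whole + quarter) = 40; whole = 32; eighth = 4; eighth note = 4; eighth tied to quarter (eighth + quarter) = 12; a full eighth-note triplet (3 notes) (three triplet eighths span one quarter) = 8; eighth note = 4; double-dotted eighth note = 7.
Altogether 32 + 40 + 12 + 8 + 56 + 40 + 32 + 4 + 4 + 12 + 8 + 4 + 7 = 259.
259 ÷ 44 = 5 complete bars with 39 left over.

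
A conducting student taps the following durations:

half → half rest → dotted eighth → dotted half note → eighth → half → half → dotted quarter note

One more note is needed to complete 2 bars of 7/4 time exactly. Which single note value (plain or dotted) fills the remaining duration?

sixteenth note

2 bars of 7/4 = 56 sixteenth notes.
In sixteenth notes: half = 8; half rest = 8; dotted eighth = 3; dotted half note = 12; eighth = 2; half = 8; half = 8; dotted quarter note = 6.
Altogether 8 + 8 + 3 + 12 + 2 + 8 + 8 + 6 = 55.
Remaining: 56 − 55 = 1 sixteenth note, which is a sixteenth note.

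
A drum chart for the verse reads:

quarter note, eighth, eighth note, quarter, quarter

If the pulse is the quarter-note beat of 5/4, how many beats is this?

One quarter-note beat = 2 eighth notes.
Working in eighth notes: quarter note = 2; eighth = 1; eighth note = 1; quarter = 2; quarter = 2.
Sum: 2 + 1 + 1 + 2 + 2 = 8.
8 ÷ 2 = 4 beats.

4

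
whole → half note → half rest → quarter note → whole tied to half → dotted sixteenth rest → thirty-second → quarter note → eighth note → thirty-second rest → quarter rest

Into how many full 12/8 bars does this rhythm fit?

One bar of 12/8 = 48 thirty-second notes.
Working in thirty-second notes: whole = 32; half note = 16; half rest = 16; quarter note = 8; whole tied to half (whole + half) = 48; dotted sixteenth rest = 3; thirty-second = 1; quarter note = 8; eighth note = 4; thirty-second rest = 1; quarter rest = 8.
Sum: 32 + 16 + 16 + 8 + 48 + 3 + 1 + 8 + 4 + 1 + 8 = 145.
145 ÷ 48 = 3 complete bars with 1 left over.

3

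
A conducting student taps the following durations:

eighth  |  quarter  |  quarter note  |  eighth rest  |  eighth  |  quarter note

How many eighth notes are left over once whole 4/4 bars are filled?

One bar of 4/4 = 8 eighth notes.
Express everything in eighth notes: eighth = 1; quarter = 2; quarter note = 2; eighth rest = 1; eighth = 1; quarter note = 2.
Adding: 1 + 2 + 2 + 1 + 1 + 2 = 9.
9 ÷ 8 = 1 complete bar with 1 eighth note remaining.

1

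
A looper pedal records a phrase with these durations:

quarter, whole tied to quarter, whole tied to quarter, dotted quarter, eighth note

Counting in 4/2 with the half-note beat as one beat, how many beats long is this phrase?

6.5

One half-note beat = 4 eighth notes.
Working in eighth notes: quarter = 2; whole tied to quarter (whole + quarter) = 10; whole tied to quarter (whole + quarter) = 10; dotted quarter = 3; eighth note = 1.
Total: 2 + 10 + 10 + 3 + 1 = 26.
26 ÷ 4 = 6.5 beats.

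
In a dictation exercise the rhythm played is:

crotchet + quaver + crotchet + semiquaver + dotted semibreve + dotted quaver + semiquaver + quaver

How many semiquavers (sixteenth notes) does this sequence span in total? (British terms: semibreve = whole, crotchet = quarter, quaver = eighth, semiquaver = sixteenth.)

41

Working in sixteenth notes: crotchet = 4; quaver = 2; crotchet = 4; semiquaver = 1; dotted semibreve = 24; dotted quaver = 3; semiquaver = 1; quaver = 2.
Sum: 4 + 2 + 4 + 1 + 24 + 3 + 1 + 2 = 41 sixteenth notes.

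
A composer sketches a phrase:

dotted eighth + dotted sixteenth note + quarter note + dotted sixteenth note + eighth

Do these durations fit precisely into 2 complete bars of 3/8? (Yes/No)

Yes

One bar of 3/8 = 12 thirty-second notes, so 2 bars = 24.
Each duration in thirty-second notes: dotted eighth = 6; dotted sixteenth note = 3; quarter note = 8; dotted sixteenth note = 3; eighth = 4.
Sum: 6 + 3 + 8 + 3 + 4 = 24.
24 equals 24, so the answer is Yes.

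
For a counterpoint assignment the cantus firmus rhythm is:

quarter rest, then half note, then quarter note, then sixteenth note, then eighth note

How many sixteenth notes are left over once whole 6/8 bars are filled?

7

One bar of 6/8 = 12 sixteenth notes.
In sixteenth notes: quarter rest = 4; half note = 8; quarter note = 4; sixteenth note = 1; eighth note = 2.
Sum: 4 + 8 + 4 + 1 + 2 = 19.
19 ÷ 12 = 1 complete bar with 7 sixteenth notes remaining.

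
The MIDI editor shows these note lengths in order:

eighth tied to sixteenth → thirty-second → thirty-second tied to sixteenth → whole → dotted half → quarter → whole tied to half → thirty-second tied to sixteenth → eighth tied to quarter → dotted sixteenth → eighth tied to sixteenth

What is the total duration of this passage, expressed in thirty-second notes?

Working in thirty-second notes: eighth tied to sixteenth (eighth + sixteenth) = 6; thirty-second = 1; thirty-second tied to sixteenth (thirty-second + sixteenth) = 3; whole = 32; dotted half = 24; quarter = 8; whole tied to half (whole + half) = 48; thirty-second tied to sixteenth (thirty-second + sixteenth) = 3; eighth tied to quarter (eighth + quarter) = 12; dotted sixteenth = 3; eighth tied to sixteenth (eighth + sixteenth) = 6.
Total: 6 + 1 + 3 + 32 + 24 + 8 + 48 + 3 + 12 + 3 + 6 = 146 thirty-second notes.

146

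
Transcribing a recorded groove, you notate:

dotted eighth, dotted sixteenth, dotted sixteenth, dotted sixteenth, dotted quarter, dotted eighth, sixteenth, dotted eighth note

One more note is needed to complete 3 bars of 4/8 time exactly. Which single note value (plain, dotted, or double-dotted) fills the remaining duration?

double-dotted eighth note

3 bars of 4/8 = 48 thirty-second notes.
Working in thirty-second notes: dotted eighth = 6; dotted sixteenth = 3; dotted sixteenth = 3; dotted sixteenth = 3; dotted quarter = 12; dotted eighth = 6; sixteenth = 2; dotted eighth note = 6.
Sum: 6 + 3 + 3 + 3 + 12 + 6 + 2 + 6 = 41.
Remaining: 48 − 41 = 7 thirty-second notes, which is a double-dotted eighth note.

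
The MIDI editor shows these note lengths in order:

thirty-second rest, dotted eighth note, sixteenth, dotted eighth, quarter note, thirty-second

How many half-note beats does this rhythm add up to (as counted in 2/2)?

1.5

One half-note beat = 16 thirty-second notes.
In thirty-second notes: thirty-second rest = 1; dotted eighth note = 6; sixteenth = 2; dotted eighth = 6; quarter note = 8; thirty-second = 1.
Total: 1 + 6 + 2 + 6 + 8 + 1 = 24.
24 ÷ 16 = 1.5 beats.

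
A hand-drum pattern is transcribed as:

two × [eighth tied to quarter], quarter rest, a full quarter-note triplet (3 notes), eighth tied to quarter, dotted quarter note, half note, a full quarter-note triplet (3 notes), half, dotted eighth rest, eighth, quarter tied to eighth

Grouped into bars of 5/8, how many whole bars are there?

One bar of 5/8 = 10 sixteenth notes.
Express everything in sixteenth notes: eighth tied to quarter (eighth + quarter) = 6; eighth tied to quarter (eighth + quarter) = 6; quarter rest = 4; a full quarter-note triplet (3 notes) (three triplet quarters span one half) = 8; eighth tied to quarter (eighth + quarter) = 6; dotted quarter note = 6; half note = 8; a full quarter-note triplet (3 notes) (three triplet quarters span one half) = 8; half = 8; dotted eighth rest = 3; eighth = 2; quarter tied to eighth (quarter + eighth) = 6.
Altogether 6 + 6 + 4 + 8 + 6 + 6 + 8 + 8 + 8 + 3 + 2 + 6 = 71.
71 ÷ 10 = 7 complete bars with 1 left over.

7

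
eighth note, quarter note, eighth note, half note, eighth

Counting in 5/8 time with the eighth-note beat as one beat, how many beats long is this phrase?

One eighth-note beat = 2 sixteenth notes.
Working in sixteenth notes: eighth note = 2; quarter note = 4; eighth note = 2; half note = 8; eighth = 2.
Altogether 2 + 4 + 2 + 8 + 2 = 18.
18 ÷ 2 = 9 beats.

9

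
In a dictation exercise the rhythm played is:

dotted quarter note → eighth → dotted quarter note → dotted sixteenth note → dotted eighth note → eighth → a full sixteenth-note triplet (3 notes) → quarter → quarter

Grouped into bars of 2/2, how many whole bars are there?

1

One bar of 2/2 = 32 thirty-second notes.
Each duration in thirty-second notes: dotted quarter note = 12; eighth = 4; dotted quarter note = 12; dotted sixteenth note = 3; dotted eighth note = 6; eighth = 4; a full sixteenth-note triplet (3 notes) (three triplet sixteenths span one eighth) = 4; quarter = 8; quarter = 8.
Sum: 12 + 4 + 12 + 3 + 6 + 4 + 4 + 8 + 8 = 61.
61 ÷ 32 = 1 complete bar with 29 left over.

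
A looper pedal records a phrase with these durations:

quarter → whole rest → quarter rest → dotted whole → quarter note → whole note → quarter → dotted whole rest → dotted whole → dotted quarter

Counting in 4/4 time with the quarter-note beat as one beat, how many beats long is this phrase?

One quarter-note beat = 2 eighth notes.
Working in eighth notes: quarter = 2; whole rest = 8; quarter rest = 2; dotted whole = 12; quarter note = 2; whole note = 8; quarter = 2; dotted whole rest = 12; dotted whole = 12; dotted quarter = 3.
Sum: 2 + 8 + 2 + 12 + 2 + 8 + 2 + 12 + 12 + 3 = 63.
63 ÷ 2 = 31.5 beats.

31.5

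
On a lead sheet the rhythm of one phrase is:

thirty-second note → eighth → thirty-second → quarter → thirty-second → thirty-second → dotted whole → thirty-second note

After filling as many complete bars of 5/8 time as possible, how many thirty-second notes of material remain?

5

One bar of 5/8 = 20 thirty-second notes.
Convert each value to thirty-second notes: thirty-second note = 1; eighth = 4; thirty-second = 1; quarter = 8; thirty-second = 1; thirty-second = 1; dotted whole = 48; thirty-second note = 1.
Adding: 1 + 4 + 1 + 8 + 1 + 1 + 48 + 1 = 65.
65 ÷ 20 = 3 complete bars with 5 thirty-second notes remaining.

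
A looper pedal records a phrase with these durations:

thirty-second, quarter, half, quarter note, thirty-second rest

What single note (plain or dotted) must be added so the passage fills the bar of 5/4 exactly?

dotted eighth note

The bar of 5/4 = 40 thirty-second notes.
Express everything in thirty-second notes: thirty-second = 1; quarter = 8; half = 16; quarter note = 8; thirty-second rest = 1.
Altogether 1 + 8 + 16 + 8 + 1 = 34.
Remaining: 40 − 34 = 6 thirty-second notes, which is a dotted eighth note.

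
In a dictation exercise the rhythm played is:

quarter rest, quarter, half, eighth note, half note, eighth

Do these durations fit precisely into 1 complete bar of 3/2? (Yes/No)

No

One bar of 3/2 = 12 eighth notes.
Each duration in eighth notes: quarter rest = 2; quarter = 2; half = 4; eighth note = 1; half note = 4; eighth = 1.
Adding: 2 + 2 + 4 + 1 + 4 + 1 = 14.
14 exceeds 12, so the answer is No.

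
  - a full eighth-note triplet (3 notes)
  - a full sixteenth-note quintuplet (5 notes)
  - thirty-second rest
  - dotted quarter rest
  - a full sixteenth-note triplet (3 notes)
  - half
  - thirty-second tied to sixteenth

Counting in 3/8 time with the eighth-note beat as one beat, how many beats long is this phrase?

One eighth-note beat = 4 thirty-second notes.
In thirty-second notes: a full eighth-note triplet (3 notes) (three triplet eighths span one quarter) = 8; a full sixteenth-note quintuplet (5 notes) (five quintuplet sixteenths span one quarter) = 8; thirty-second rest = 1; dotted quarter rest = 12; a full sixteenth-note triplet (3 notes) (three triplet sixteenths span one eighth) = 4; half = 16; thirty-second tied to sixteenth (thirty-second + sixteenth) = 3.
Altogether 8 + 8 + 1 + 12 + 4 + 16 + 3 = 52.
52 ÷ 4 = 13 beats.

13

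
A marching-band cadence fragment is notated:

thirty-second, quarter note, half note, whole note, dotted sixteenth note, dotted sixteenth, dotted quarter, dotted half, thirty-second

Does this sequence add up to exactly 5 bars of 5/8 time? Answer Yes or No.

Yes

One bar of 5/8 = 20 thirty-second notes, so 5 bars = 100.
Convert each value to thirty-second notes: thirty-second = 1; quarter note = 8; half note = 16; whole note = 32; dotted sixteenth note = 3; dotted sixteenth = 3; dotted quarter = 12; dotted half = 24; thirty-second = 1.
Altogether 1 + 8 + 16 + 32 + 3 + 3 + 12 + 24 + 1 = 100.
100 equals 100, so the answer is Yes.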